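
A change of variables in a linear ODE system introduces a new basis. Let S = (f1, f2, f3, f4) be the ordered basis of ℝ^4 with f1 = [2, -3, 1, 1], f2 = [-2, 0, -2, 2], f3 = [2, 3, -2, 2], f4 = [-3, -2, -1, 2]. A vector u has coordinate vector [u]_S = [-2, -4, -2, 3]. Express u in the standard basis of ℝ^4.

u = M [u]_S, where M has columns f1, ..., f4.
Carrying out the matrix-vector product, u = [-9, -6, 7, -8].

[-9, -6, 7, -8]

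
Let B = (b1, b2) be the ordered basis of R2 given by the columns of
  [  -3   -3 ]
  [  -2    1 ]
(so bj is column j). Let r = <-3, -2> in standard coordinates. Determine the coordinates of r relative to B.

We seek scalars with c_1 b1 + c_2 b2 = r; equivalently solve M c = r where the columns of M are b1, b2.
System: -3c_1 - 3c_2 = -3, -2c_1 + c_2 = -2; solving gives c_1 = 1, c_2 = 0.
Check: b1 + 0·b2 = <-3, -2>.

<1, 0>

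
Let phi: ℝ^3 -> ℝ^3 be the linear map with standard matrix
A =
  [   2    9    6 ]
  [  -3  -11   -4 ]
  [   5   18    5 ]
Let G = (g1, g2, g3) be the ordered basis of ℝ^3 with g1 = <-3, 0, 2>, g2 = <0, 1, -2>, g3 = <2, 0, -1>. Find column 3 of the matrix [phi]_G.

<0, -2, -1>

Column 3 of [phi]_G is the G-coordinate vector of phi(g3).
In standard coordinates phi(g3) = A g3 = <-2, -2, 5>.
Converting to G: <-2, -2, 5> = 0·g1 - 2g2 - g3, so the coordinate vector is <0, -2, -1>.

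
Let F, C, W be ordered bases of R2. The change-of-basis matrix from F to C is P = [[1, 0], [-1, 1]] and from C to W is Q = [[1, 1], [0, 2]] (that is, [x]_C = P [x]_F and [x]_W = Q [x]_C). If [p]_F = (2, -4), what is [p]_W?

Composing the changes, [p]_W = Q P [p]_F.
Q P = [[0, 1], [-2, 2]]; applying this to (2, -4) gives (-4, -12).

(-4, -12)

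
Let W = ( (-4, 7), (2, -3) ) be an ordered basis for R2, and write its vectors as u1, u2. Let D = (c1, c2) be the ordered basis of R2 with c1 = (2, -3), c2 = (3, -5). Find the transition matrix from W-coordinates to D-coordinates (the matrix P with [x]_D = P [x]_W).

Let M have columns uj and N have columns cj. Then for every x, N [x]_D = x = M [x]_W, so P = N^(-1) M.
Since det N = -1, N^(-1) has integer entries; multiplying gives P = [[1, 1], [-2, 0]].

[[1, 1], [-2, 0]]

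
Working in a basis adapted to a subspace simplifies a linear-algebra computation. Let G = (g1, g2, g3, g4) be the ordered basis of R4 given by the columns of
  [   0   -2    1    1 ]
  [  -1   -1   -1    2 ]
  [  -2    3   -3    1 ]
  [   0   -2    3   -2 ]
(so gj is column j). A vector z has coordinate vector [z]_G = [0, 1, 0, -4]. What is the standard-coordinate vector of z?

[-6, -9, -1, 6]

z = M [z]_G, where M has columns g1, ..., g4.
Carrying out the matrix-vector product, z = [-6, -9, -1, 6].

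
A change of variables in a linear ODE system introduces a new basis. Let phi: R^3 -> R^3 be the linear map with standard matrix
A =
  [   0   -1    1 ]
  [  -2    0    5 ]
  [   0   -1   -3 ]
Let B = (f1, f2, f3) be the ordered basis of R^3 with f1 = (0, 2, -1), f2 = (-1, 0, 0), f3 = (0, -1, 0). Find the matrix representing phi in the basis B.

[[-1, 0, -1], [3, 0, -1], [3, -2, -2]]

With P the matrix whose columns are f1, ..., f3, [phi]_B = P^(-1) A P.
Column by column: phi(f1) = A f1 = (-3, -5, 1); its B-coordinates (-1, 3, 3) give column 1.
Continuing for each basis vector yields [phi]_B = [[-1, 0, -1], [3, 0, -1], [3, -2, -2]].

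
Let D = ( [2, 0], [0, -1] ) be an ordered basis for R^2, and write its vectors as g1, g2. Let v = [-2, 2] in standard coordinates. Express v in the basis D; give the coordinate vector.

We seek scalars with c_1 g1 + c_2 g2 = v; equivalently solve M c = v where the columns of M are g1, g2.
System: 2c_1 + 0c_2 = -2, 0c_1 - c_2 = 2; solving gives c_1 = -1, c_2 = -2.
Check: -g1 - 2g2 = [-2, 2].

[-1, -2]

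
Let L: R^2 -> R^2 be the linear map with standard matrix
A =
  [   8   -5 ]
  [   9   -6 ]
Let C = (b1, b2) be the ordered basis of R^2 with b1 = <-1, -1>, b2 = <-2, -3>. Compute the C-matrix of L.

Let P have columns b1, b2. Then [L]_C = P^(-1) A P.
Here det P = 1, so P^(-1) is integer; computing A P first and then P^(-1)(A P) gives [[3, 3], [0, -1]].

[[3, 3], [0, -1]]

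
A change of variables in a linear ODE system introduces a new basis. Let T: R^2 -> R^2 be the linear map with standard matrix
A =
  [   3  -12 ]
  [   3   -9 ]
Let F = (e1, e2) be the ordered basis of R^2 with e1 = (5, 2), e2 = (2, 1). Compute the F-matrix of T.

[[-3, 0], [3, -3]]

The j-th column of [T]_F is [T(ej)]_F.
T(e1) = A e1 = (-9, -3) = -3e1 + 3e2, so column 1 is (-3, 3).
Repeating for e2 and assembling the columns gives [[-3, 0], [3, -3]].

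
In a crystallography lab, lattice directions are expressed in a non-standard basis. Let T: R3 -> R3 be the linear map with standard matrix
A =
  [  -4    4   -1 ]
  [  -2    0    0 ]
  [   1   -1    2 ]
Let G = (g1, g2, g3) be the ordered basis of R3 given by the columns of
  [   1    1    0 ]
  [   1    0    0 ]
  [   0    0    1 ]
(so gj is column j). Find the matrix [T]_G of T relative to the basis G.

[[-2, -2, 0], [2, -2, -1], [0, 1, 2]]

Let P have columns g1, ..., g3. Then [T]_G = P^(-1) A P.
Here det P = -1, so P^(-1) is integer; computing A P first and then P^(-1)(A P) gives [[-2, -2, 0], [2, -2, -1], [0, 1, 2]].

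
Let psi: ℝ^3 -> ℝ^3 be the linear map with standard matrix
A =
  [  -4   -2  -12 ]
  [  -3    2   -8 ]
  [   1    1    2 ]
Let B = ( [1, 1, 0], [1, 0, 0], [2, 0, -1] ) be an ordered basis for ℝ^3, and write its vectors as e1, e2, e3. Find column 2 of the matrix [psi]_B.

Compute psi(e2) = A e2 = [-4, -3, 1] in standard coordinates.
Then write this in B-coordinates: solve for y in y_1 e1 + ... + y_3 e3 = [-4, -3, 1].
This gives y = [-3, 1, -1], which is column 2 of [psi]_B.

[-3, 1, -1]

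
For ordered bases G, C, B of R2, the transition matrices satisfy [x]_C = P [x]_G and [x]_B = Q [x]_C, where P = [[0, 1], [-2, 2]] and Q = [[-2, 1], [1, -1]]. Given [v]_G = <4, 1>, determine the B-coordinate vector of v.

<-8, 7>

Composing the changes, [v]_B = Q P [v]_G.
Q P = [[-2, 0], [2, -1]]; applying this to <4, 1> gives <-8, 7>.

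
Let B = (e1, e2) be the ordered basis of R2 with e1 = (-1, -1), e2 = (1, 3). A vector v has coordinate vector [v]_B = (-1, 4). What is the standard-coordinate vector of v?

(5, 13)

v = M [v]_B, where M has columns e1, e2.
Carrying out the matrix-vector product, v = (5, 13).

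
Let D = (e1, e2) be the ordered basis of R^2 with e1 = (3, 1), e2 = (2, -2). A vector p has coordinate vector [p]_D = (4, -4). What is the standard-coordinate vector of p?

(4, 12)

By definition p = 4e1 - 4e2.
Summing componentwise gives (4, 12).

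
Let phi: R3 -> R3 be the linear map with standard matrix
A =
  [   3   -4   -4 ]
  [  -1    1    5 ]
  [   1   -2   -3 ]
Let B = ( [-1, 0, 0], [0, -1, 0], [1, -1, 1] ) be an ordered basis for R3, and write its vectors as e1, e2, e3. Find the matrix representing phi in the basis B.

With P the matrix whose columns are e1, ..., e3, [phi]_B = P^(-1) A P.
Column by column: phi(e1) = A e1 = [-3, 1, -1]; its B-coordinates [2, 0, -1] give column 1.
Continuing for each basis vector yields [phi]_B = [[2, -2, -3], [0, -1, -3], [-1, 2, 0]].

[[2, -2, -3], [0, -1, -3], [-1, 2, 0]]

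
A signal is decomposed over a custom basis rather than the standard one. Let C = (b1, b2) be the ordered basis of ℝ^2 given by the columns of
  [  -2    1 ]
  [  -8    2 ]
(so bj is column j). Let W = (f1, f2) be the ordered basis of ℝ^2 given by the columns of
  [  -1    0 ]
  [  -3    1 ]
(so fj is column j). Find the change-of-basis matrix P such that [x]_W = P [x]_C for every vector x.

[[2, -1], [-2, -1]]

Column j of P is [bj]_W, since P maps C-coordinates to W-coordinates.
Expressing b1 in W: b1 = 2f1 - 2f2, so column 1 of P is <2, -2>.
Doing the same for each bj gives P = [[2, -1], [-2, -1]].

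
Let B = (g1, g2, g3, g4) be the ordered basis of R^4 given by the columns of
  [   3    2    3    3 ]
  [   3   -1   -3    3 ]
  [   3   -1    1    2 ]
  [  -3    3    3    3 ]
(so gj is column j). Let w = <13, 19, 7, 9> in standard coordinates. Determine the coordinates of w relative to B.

<1, 2, -2, 4>

[w]_B is the unique c with M c = w, where M has columns g1, ..., g4.
Gaussian elimination on [M | w] yields c = (1, 2, -2, 4).
Check: g1 + 2g2 - 2g3 + 4g4 = <13, 19, 7, 9>.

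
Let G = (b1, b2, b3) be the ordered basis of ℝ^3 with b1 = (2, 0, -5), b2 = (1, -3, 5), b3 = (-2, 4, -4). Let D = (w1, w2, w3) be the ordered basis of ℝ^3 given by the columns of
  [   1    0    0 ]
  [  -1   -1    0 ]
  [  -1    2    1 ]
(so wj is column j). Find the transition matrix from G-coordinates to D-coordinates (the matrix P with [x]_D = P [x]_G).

[[2, 1, -2], [-2, 2, -2], [1, 2, -2]]

Take x = bj: its G-coordinates are the j-th standard unit vector, so P e_j — column j of P — equals [bj]_D.
b1 = 2w1 - 2w2 + w3, giving column 1 = (2, -2, 1); repeating for each j gives P = [[2, 1, -2], [-2, 2, -2], [1, 2, -2]].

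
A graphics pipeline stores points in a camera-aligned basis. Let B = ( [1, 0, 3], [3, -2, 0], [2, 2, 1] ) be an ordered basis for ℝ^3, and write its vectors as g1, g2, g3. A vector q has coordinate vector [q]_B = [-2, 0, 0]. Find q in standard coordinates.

q = M [q]_B, where M has columns g1, ..., g3.
Carrying out the matrix-vector product, q = [-2, 0, -6].

[-2, 0, -6]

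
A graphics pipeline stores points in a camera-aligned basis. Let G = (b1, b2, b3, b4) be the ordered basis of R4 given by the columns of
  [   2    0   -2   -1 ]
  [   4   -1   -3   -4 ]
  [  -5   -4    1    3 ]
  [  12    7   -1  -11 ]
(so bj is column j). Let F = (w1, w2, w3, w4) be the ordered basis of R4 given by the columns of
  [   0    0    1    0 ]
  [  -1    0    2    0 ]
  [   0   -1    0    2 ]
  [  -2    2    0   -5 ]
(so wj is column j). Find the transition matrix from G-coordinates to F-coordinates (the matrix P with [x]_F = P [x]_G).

[[0, 1, -1, 2], [1, 2, 1, -1], [2, 0, -2, -1], [-2, -1, 1, 1]]

Let M have columns bj and N have columns wj. Then for every x, N [x]_F = x = M [x]_G, so P = N^(-1) M.
Since det N = -1, N^(-1) has integer entries; multiplying gives P = [[0, 1, -1, 2], [1, 2, 1, -1], [2, 0, -2, -1], [-2, -1, 1, 1]].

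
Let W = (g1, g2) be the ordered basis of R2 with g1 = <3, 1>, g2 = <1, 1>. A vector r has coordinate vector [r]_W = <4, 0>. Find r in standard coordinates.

<12, 4>

The coordinates say r = 4g1 + 0·g2; adding the scaled basis vectors gives <12, 4>.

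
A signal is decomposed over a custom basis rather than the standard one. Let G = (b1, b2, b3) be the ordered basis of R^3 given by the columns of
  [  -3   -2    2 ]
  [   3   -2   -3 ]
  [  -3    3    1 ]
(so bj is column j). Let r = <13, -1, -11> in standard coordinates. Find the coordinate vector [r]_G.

[r]_G is the unique c with M c = r, where M has columns b1, ..., b3.
Solving this 3x3 system gives c = (1, -4, 4).
Check: b1 - 4b2 + 4b3 = <13, -1, -11>.

<1, -4, 4>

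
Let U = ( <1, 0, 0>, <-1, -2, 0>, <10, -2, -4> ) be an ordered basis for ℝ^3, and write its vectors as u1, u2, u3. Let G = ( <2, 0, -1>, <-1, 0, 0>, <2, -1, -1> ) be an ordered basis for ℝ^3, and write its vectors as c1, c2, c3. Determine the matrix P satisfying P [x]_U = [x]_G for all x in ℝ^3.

Let M have columns uj and N have columns cj. Then for every x, N [x]_G = x = M [x]_U, so P = N^(-1) M.
Since det N = -1, N^(-1) has integer entries; multiplying gives P = [[0, -2, 2], [-1, 1, -2], [0, 2, 2]].

[[0, -2, 2], [-1, 1, -2], [0, 2, 2]]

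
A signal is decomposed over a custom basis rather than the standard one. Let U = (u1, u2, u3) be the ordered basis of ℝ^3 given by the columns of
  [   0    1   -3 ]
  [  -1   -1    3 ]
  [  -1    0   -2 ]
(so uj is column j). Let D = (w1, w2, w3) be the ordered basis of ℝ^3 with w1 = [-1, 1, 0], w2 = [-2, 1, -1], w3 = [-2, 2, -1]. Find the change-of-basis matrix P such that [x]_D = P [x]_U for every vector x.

[[-2, -1, -1], [1, 0, 0], [0, 0, 2]]

Let M have columns uj and N have columns wj. Then for every x, N [x]_D = x = M [x]_U, so P = N^(-1) M.
Since det N = -1, N^(-1) has integer entries; multiplying gives P = [[-2, -1, -1], [1, 0, 0], [0, 0, 2]].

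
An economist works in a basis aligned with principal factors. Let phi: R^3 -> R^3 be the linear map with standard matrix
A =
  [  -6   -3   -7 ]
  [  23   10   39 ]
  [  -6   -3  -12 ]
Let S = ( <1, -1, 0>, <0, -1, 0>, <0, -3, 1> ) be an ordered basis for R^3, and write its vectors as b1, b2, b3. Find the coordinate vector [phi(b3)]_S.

Compute phi(b3) = A b3 = <2, 9, -3> in standard coordinates.
Then write this in S-coordinates: solve for y in y_1 b1 + ... + y_3 b3 = <2, 9, -3>.
This gives y = <2, -2, -3>, which is column 3 of [phi]_S.

<2, -2, -3>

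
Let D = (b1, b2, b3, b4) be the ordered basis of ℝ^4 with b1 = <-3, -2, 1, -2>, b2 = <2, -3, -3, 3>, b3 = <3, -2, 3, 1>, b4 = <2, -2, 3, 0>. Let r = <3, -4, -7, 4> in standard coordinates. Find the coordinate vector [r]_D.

We seek scalars with c_1 b1 + ... + c_4 b4 = r; equivalently solve M c = r where the columns of M are b1, ..., b4.
Row-reducing the augmented matrix [M | r] gives c = (-1, 2, -4, 4).
Check: -b1 + 2b2 - 4b3 + 4b4 = <3, -4, -7, 4>.

<-1, 2, -4, 4>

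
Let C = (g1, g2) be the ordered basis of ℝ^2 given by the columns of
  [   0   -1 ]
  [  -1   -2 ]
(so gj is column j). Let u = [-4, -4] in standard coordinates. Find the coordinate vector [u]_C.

[-4, 4]

Write u = c_1 g1 + c_2 g2 and solve for the c_i.
System: 0c_1 - c_2 = -4, -c_1 - 2c_2 = -4; solving gives c_1 = -4, c_2 = 4.
Check: -4g1 + 4g2 = [-4, -4].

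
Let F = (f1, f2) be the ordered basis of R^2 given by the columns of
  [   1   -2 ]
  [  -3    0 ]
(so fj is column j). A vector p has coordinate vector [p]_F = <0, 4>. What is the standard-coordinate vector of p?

<-8, 0>

The coordinates say p = 0·f1 + 4f2; adding the scaled basis vectors gives <-8, 0>.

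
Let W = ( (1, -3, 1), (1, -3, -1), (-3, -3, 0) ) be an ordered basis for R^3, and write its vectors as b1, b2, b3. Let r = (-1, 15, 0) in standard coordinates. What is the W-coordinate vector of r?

(-2, -2, -1)

Write r = c_1 b1 + ... + c_3 b3 and solve for the c_i.
Gaussian elimination on [M | r] yields c = (-2, -2, -1).
Check: -2b1 - 2b2 - b3 = (-1, 15, 0).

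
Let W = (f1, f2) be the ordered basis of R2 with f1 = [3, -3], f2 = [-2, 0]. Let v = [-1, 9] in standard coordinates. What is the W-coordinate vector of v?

[-3, -4]

Write v = c_1 f1 + c_2 f2 and solve for the c_i.
System: 3c_1 - 2c_2 = -1, -3c_1 + 0c_2 = 9; solving gives c_1 = -3, c_2 = -4.
Check: -3f1 - 4f2 = [-1, 9].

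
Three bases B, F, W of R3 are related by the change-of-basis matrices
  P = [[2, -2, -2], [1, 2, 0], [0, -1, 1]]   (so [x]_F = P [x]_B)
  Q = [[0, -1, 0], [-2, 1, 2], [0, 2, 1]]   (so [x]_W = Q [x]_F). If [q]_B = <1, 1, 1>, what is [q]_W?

<-3, 7, 6>

First [q]_F = P [q]_B = <-2, 3, 0>.
Then [q]_W = Q [q]_F = <-3, 7, 6>.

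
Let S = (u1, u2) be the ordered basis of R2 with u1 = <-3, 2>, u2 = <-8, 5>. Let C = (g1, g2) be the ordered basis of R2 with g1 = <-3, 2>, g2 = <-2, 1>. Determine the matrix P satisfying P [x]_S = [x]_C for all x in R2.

[[1, 2], [0, 1]]

Take x = uj: its S-coordinates are the j-th standard unit vector, so P e_j — column j of P — equals [uj]_C.
u1 = g1 + 0·g2, giving column 1 = <1, 0>; repeating for each j gives P = [[1, 2], [0, 1]].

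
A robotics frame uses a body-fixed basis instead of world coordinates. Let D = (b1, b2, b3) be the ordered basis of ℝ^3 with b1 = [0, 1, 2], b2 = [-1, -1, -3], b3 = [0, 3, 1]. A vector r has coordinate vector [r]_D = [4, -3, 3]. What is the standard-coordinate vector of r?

The coordinates say r = 4b1 - 3b2 + 3b3; adding the scaled basis vectors gives [3, 16, 20].

[3, 16, 20]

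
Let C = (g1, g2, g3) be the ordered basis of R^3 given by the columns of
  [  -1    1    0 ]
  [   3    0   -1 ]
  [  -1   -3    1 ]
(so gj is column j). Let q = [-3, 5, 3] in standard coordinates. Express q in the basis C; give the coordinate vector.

We seek scalars with c_1 g1 + ... + c_3 g3 = q; equivalently solve M c = q where the columns of M are g1, ..., g3.
Row-reducing the augmented matrix [M | q] gives c = (1, -2, -2).
Check: g1 - 2g2 - 2g3 = [-3, 5, 3].

[1, -2, -2]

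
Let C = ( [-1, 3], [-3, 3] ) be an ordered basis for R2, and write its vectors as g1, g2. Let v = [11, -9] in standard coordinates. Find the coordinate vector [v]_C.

[1, -4]

Write v = c_1 g1 + c_2 g2 and solve for the c_i.
System: -c_1 - 3c_2 = 11, 3c_1 + 3c_2 = -9; solving gives c_1 = 1, c_2 = -4.
Check: g1 - 4g2 = [11, -9].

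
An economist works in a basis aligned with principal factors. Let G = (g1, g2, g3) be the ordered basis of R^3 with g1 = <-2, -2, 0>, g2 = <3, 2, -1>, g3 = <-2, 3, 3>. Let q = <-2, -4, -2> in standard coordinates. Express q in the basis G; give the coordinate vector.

<4, 2, 0>

Write q = c_1 g1 + ... + c_3 g3 and solve for the c_i.
Solving this 3x3 system gives c = (4, 2, 0).
Check: 4g1 + 2g2 + 0·g3 = <-2, -4, -2>.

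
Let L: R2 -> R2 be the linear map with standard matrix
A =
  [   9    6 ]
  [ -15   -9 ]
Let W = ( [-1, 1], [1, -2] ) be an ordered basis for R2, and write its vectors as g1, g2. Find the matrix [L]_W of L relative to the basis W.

[[0, 3], [-3, 0]]

The j-th column of [L]_W is [L(gj)]_W.
L(g1) = A g1 = [-3, 6] = 0·g1 - 3g2, so column 1 is [0, -3].
Repeating for g2 and assembling the columns gives [[0, 3], [-3, 0]].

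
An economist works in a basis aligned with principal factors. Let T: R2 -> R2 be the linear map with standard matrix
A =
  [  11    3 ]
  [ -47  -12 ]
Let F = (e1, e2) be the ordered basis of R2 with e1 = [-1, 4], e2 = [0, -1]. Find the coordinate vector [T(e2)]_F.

[3, 0]

Column 2 of [T]_F is the F-coordinate vector of T(e2).
In standard coordinates T(e2) = A e2 = [-3, 12].
Converting to F: [-3, 12] = 3e1 + 0·e2, so the coordinate vector is [3, 0].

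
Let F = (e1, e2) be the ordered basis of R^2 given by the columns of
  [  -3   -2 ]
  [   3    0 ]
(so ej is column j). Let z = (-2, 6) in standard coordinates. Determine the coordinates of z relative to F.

(2, -2)

We seek scalars with c_1 e1 + c_2 e2 = z; equivalently solve M c = z where the columns of M are e1, e2.
System: -3c_1 - 2c_2 = -2, 3c_1 + 0c_2 = 6; solving gives c_1 = 2, c_2 = -2.
Check: 2e1 - 2e2 = (-2, 6).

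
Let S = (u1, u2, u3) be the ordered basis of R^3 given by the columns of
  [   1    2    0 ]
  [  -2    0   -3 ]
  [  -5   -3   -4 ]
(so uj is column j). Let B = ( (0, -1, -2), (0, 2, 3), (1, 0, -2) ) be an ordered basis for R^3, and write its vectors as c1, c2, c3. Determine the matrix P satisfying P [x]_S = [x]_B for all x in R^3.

[[0, -2, -1], [-1, -1, -2], [1, 2, 0]]

Take x = uj: its S-coordinates are the j-th standard unit vector, so P e_j — column j of P — equals [uj]_B.
u1 = 0·c1 - c2 + c3, giving column 1 = (0, -1, 1); repeating for each j gives P = [[0, -2, -1], [-1, -1, -2], [1, 2, 0]].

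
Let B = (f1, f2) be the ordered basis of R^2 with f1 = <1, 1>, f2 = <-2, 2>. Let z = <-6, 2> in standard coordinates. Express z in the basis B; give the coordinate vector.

We seek scalars with c_1 f1 + c_2 f2 = z; equivalently solve M c = z where the columns of M are f1, f2.
System: c_1 - 2c_2 = -6, c_1 + 2c_2 = 2; solving gives c_1 = -2, c_2 = 2.
Check: -2f1 + 2f2 = <-6, 2>.

<-2, 2>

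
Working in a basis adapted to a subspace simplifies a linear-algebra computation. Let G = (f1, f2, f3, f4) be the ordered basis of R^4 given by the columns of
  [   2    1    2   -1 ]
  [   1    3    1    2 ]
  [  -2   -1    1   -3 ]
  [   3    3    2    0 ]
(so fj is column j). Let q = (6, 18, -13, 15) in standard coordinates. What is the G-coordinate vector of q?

[q]_G is the unique c with M c = q, where M has columns f1, ..., f4.
Row-reducing the augmented matrix [M | q] gives c = (1, 2, 3, 4).
Check: f1 + 2f2 + 3f3 + 4f4 = (6, 18, -13, 15).

(1, 2, 3, 4)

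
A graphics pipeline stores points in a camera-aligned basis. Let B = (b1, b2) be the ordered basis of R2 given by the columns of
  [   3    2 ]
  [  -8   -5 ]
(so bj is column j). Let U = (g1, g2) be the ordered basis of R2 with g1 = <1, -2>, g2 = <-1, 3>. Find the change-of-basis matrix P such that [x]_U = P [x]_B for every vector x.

Take x = bj: its B-coordinates are the j-th standard unit vector, so P e_j — column j of P — equals [bj]_U.
b1 = g1 - 2g2, giving column 1 = <1, -2>; repeating for each j gives P = [[1, 1], [-2, -1]].

[[1, 1], [-2, -1]]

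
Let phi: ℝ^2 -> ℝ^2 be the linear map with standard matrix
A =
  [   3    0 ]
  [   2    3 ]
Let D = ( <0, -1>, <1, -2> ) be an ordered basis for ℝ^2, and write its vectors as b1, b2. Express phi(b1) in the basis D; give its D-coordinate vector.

<3, 0>

Compute phi(b1) = A b1 = <0, -3> in standard coordinates.
Then write this in D-coordinates: solve for y in y_1 b1 + y_2 b2 = <0, -3>.
This gives y = <3, 0>, which is column 1 of [phi]_D.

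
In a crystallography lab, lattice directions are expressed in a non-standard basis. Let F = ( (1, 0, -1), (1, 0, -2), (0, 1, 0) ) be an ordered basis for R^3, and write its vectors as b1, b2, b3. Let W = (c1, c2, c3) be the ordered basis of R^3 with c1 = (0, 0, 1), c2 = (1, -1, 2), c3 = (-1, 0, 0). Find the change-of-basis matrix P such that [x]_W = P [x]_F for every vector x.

Column j of P is [bj]_W, since P maps F-coordinates to W-coordinates.
Expressing b1 in W: b1 = -c1 + 0·c2 - c3, so column 1 of P is (-1, 0, -1).
Doing the same for each bj gives P = [[-1, -2, 2], [0, 0, -1], [-1, -1, -1]].

[[-1, -2, 2], [0, 0, -1], [-1, -1, -1]]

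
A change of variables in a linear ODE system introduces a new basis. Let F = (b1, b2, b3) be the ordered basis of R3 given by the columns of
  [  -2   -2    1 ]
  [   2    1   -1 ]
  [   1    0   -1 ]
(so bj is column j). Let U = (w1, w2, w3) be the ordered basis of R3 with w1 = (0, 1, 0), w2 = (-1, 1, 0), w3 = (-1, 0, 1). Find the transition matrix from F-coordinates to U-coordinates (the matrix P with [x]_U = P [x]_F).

Take x = bj: its F-coordinates are the j-th standard unit vector, so P e_j — column j of P — equals [bj]_U.
b1 = w1 + w2 + w3, giving column 1 = (1, 1, 1); repeating for each j gives P = [[1, -1, -1], [1, 2, 0], [1, 0, -1]].

[[1, -1, -1], [1, 2, 0], [1, 0, -1]]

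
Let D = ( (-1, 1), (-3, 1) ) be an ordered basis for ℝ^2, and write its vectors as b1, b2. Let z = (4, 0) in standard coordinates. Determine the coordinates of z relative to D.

[z]_D is the unique c with M c = z, where M has columns b1, b2.
System: -c_1 - 3c_2 = 4, c_1 + c_2 = 0; solving gives c_1 = 2, c_2 = -2.
Check: 2b1 - 2b2 = (4, 0).

(2, -2)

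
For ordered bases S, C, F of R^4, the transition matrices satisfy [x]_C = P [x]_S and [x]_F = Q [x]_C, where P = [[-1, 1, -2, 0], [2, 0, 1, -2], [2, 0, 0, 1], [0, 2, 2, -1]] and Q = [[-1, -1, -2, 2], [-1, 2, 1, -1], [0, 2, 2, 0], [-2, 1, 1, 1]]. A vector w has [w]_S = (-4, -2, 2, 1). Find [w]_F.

(22, -20, -30, -12)

Composing the changes, [w]_F = Q P [w]_S.
Q P = [[-5, 3, 5, -2], [7, -3, 2, -2], [8, 0, 2, -2], [6, 0, 7, -2]]; applying this to (-4, -2, 2, 1) gives (22, -20, -30, -12).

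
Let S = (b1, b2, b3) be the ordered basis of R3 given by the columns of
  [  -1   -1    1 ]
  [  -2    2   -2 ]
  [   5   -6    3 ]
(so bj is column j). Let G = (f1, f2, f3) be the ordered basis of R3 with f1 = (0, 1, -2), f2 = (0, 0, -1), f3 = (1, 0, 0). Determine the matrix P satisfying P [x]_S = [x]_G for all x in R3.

[[-2, 2, -2], [-1, 2, 1], [-1, -1, 1]]

Column j of P is [bj]_G, since P maps S-coordinates to G-coordinates.
Expressing b1 in G: b1 = -2f1 - f2 - f3, so column 1 of P is (-2, -1, -1).
Doing the same for each bj gives P = [[-2, 2, -2], [-1, 2, 1], [-1, -1, 1]].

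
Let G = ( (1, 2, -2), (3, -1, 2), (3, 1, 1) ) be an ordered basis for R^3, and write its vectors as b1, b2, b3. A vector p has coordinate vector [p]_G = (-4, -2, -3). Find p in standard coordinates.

(-19, -9, 1)

p = M [p]_G, where M has columns b1, ..., b3.
Carrying out the matrix-vector product, p = (-19, -9, 1).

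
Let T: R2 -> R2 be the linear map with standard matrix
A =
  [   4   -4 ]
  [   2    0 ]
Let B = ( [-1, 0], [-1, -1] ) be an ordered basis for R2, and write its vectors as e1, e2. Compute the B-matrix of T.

The j-th column of [T]_B is [T(ej)]_B.
T(e1) = A e1 = [-4, -2] = 2e1 + 2e2, so column 1 is [2, 2].
Repeating for e2 and assembling the columns gives [[2, -2], [2, 2]].

[[2, -2], [2, 2]]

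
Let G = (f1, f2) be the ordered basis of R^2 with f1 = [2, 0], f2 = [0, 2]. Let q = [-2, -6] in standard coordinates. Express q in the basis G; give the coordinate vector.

Write q = c_1 f1 + c_2 f2 and solve for the c_i.
System: 2c_1 + 0c_2 = -2, 0c_1 + 2c_2 = -6; solving gives c_1 = -1, c_2 = -3.
Check: -f1 - 3f2 = [-2, -6].

[-1, -3]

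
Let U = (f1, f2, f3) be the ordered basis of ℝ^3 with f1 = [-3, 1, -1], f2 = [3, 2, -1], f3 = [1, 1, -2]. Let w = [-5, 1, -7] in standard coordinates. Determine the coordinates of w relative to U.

[1, -2, 4]

[w]_U is the unique c with M c = w, where M has columns f1, ..., f3.
Gaussian elimination on [M | w] yields c = (1, -2, 4).
Check: f1 - 2f2 + 4f3 = [-5, 1, -7].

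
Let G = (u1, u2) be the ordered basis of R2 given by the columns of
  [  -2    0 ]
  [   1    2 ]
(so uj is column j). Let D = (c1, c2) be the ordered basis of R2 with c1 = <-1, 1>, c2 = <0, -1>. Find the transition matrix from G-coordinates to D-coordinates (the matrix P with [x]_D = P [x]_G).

Take x = uj: its G-coordinates are the j-th standard unit vector, so P e_j — column j of P — equals [uj]_D.
u1 = 2c1 + c2, giving column 1 = <2, 1>; repeating for each j gives P = [[2, 0], [1, -2]].

[[2, 0], [1, -2]]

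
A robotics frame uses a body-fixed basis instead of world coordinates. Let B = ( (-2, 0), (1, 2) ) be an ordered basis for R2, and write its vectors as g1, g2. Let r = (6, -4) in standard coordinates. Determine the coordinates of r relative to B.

(-4, -2)

Write r = c_1 g1 + c_2 g2 and solve for the c_i.
System: -2c_1 + c_2 = 6, 0c_1 + 2c_2 = -4; solving gives c_1 = -4, c_2 = -2.
Check: -4g1 - 2g2 = (6, -4).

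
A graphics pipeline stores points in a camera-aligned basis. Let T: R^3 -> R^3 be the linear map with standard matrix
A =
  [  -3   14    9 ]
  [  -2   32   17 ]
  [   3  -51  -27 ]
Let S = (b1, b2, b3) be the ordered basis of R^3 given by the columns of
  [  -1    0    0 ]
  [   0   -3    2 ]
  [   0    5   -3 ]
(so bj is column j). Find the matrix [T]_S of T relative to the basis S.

With P the matrix whose columns are b1, ..., b3, [T]_S = P^(-1) A P.
Column by column: T(b1) = A b1 = <3, 2, -3>; its S-coordinates <-3, 0, 1> give column 1.
Continuing for each basis vector yields [T]_S = [[-3, -3, -1], [0, 3, -3], [1, -1, 2]].

[[-3, -3, -1], [0, 3, -3], [1, -1, 2]]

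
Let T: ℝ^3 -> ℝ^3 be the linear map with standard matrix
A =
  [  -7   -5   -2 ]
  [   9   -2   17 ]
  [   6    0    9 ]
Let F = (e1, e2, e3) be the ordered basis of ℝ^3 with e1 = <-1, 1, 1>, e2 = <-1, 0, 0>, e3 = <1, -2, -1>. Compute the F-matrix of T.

[[0, -3, -2], [-3, -1, -2], [-3, 3, 1]]

The j-th column of [T]_F is [T(ej)]_F.
T(e1) = A e1 = <0, 6, 3> = 0·e1 - 3e2 - 3e3, so column 1 is <0, -3, -3>.
Repeating for e2, e3 and assembling the columns gives [[0, -3, -2], [-3, -1, -2], [-3, 3, 1]].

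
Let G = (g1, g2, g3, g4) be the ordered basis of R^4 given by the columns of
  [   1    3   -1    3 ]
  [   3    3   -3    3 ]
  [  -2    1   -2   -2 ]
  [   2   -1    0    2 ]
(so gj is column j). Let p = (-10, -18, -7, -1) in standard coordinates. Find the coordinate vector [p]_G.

(0, -1, 4, -1)

Write p = c_1 g1 + ... + c_4 g4 and solve for the c_i.
Solving this 4x4 system gives c = (0, -1, 4, -1).
Check: 0·g1 - g2 + 4g3 - g4 = (-10, -18, -7, -1).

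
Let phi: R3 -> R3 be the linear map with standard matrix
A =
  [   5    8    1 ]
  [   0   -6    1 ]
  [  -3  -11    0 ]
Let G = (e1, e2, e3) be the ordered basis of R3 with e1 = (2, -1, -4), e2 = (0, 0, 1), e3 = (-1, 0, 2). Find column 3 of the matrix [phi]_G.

Compute phi(e3) = A e3 = (-3, 2, 3) in standard coordinates.
Then write this in G-coordinates: solve for y in y_1 e1 + ... + y_3 e3 = (-3, 2, 3).
This gives y = (-2, -3, -1), which is column 3 of [phi]_G.

(-2, -3, -1)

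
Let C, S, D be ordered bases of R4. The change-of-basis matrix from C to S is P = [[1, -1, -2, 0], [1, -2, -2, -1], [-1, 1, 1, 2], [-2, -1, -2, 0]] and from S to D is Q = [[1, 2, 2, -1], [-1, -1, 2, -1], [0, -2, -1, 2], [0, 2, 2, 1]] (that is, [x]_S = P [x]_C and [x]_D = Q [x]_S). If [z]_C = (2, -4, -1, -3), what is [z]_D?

(10, -51, -13, 6)

Apply P to get S-coordinates (8, 15, -13, 2), then Q to get D-coordinates.
The result is [z]_D = (10, -51, -13, 6).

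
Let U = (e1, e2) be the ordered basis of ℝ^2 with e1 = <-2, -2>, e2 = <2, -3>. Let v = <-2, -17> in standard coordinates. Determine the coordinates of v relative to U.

We seek scalars with c_1 e1 + c_2 e2 = v; equivalently solve M c = v where the columns of M are e1, e2.
System: -2c_1 + 2c_2 = -2, -2c_1 - 3c_2 = -17; solving gives c_1 = 4, c_2 = 3.
Check: 4e1 + 3e2 = <-2, -17>.

<4, 3>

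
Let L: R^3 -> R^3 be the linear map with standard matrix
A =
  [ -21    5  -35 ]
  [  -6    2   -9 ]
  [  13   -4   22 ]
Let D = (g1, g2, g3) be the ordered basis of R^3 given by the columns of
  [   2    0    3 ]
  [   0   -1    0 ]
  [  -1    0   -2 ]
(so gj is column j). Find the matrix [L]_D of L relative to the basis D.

The j-th column of [L]_D is [L(gj)]_D.
L(g1) = A g1 = (-7, -3, 4) = -2g1 + 3g2 - g3, so column 1 is (-2, 3, -1).
Repeating for g2, g3 and assembling the columns gives [[-2, 2, -1], [3, 2, 0], [-1, -3, 3]].

[[-2, 2, -1], [3, 2, 0], [-1, -3, 3]]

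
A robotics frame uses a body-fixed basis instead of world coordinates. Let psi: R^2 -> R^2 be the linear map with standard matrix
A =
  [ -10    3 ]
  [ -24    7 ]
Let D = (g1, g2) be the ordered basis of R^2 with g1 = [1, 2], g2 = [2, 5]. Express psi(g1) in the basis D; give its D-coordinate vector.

Column 1 of [psi]_D is the D-coordinate vector of psi(g1).
In standard coordinates psi(g1) = A g1 = [-4, -10].
Converting to D: [-4, -10] = 0·g1 - 2g2, so the coordinate vector is [0, -2].

[0, -2]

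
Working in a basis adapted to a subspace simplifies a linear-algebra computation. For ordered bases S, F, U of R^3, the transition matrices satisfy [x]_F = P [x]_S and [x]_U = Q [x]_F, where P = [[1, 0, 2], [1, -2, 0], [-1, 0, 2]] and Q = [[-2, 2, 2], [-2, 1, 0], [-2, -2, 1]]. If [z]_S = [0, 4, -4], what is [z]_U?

Composing the changes, [z]_U = Q P [z]_S.
Q P = [[-2, -4, 0], [-1, -2, -4], [-5, 4, -2]]; applying this to [0, 4, -4] gives [-16, 8, 24].

[-16, 8, 24]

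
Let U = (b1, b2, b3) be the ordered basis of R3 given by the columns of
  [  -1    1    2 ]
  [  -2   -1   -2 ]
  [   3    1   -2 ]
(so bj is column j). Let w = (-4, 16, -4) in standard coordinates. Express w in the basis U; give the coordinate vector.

(-4, 0, -4)

We seek scalars with c_1 b1 + ... + c_3 b3 = w; equivalently solve M c = w where the columns of M are b1, ..., b3.
Solving this 3x3 system gives c = (-4, 0, -4).
Check: -4b1 + 0·b2 - 4b3 = (-4, 16, -4).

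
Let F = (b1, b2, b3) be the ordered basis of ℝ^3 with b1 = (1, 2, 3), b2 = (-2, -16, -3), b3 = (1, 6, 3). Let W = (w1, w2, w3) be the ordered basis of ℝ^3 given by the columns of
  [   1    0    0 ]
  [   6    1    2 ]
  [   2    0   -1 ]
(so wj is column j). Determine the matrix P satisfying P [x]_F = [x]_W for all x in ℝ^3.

[[1, -2, 1], [-2, -2, 2], [-1, -1, -1]]

Column j of P is [bj]_W, since P maps F-coordinates to W-coordinates.
Expressing b1 in W: b1 = w1 - 2w2 - w3, so column 1 of P is (1, -2, -1).
Doing the same for each bj gives P = [[1, -2, 1], [-2, -2, 2], [-1, -1, -1]].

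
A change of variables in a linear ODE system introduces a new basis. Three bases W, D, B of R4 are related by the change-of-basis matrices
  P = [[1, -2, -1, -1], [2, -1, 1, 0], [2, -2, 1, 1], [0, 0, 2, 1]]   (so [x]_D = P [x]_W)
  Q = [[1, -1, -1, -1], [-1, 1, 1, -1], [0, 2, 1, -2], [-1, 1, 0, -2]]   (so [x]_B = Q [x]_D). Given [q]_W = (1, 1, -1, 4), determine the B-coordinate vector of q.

(-9, 5, -1, 0)

Apply P to get D-coordinates (-4, 0, 3, 2), then Q to get B-coordinates.
The result is [q]_B = (-9, 5, -1, 0).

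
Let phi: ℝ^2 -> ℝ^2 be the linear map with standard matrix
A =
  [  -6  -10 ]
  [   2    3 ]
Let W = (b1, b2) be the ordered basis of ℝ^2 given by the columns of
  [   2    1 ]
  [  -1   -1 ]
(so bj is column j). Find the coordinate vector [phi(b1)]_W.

[-1, 0]

Column 1 of [phi]_W is the W-coordinate vector of phi(b1).
In standard coordinates phi(b1) = A b1 = [-2, 1].
Converting to W: [-2, 1] = -b1 + 0·b2, so the coordinate vector is [-1, 0].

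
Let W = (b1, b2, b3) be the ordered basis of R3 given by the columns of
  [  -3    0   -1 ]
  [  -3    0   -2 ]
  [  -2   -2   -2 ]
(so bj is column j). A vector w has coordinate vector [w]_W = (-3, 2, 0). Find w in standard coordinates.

(9, 9, 2)

By definition w = -3b1 + 2b2 + 0·b3.
Summing componentwise gives (9, 9, 2).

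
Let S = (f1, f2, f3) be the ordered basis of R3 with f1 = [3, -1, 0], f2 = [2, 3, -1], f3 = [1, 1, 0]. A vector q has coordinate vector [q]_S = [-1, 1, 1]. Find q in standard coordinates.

[0, 5, -1]

q = M [q]_S, where M has columns f1, ..., f3.
Carrying out the matrix-vector product, q = [0, 5, -1].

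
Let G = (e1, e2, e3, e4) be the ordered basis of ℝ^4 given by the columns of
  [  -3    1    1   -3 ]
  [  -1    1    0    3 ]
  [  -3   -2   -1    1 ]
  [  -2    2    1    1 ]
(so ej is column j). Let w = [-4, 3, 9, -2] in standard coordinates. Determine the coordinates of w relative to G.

[w]_G is the unique c with M c = w, where M has columns e1, ..., e4.
Solving this 4x4 system gives c = (-1, -1, -3, 1).
Check: -e1 - e2 - 3e3 + e4 = [-4, 3, 9, -2].

[-1, -1, -3, 1]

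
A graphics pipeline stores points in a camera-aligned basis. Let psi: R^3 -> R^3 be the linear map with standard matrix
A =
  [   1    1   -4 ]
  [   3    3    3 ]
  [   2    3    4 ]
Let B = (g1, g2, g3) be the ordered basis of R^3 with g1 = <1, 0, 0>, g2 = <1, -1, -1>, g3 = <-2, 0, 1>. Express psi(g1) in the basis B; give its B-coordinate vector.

Compute psi(g1) = A g1 = <1, 3, 2> in standard coordinates.
Then write this in B-coordinates: solve for y in y_1 g1 + ... + y_3 g3 = <1, 3, 2>.
This gives y = <2, -3, -1>, which is column 1 of [psi]_B.

<2, -3, -1>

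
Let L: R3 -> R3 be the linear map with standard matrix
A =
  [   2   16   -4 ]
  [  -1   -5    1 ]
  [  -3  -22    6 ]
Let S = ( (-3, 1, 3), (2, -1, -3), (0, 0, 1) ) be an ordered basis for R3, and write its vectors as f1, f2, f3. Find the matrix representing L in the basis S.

[[0, 0, 2], [-1, 0, 1], [2, -2, 3]]

The j-th column of [L]_S is [L(fj)]_S.
L(f1) = A f1 = (-2, 1, 5) = 0·f1 - f2 + 2f3, so column 1 is (0, -1, 2).
Repeating for f2, f3 and assembling the columns gives [[0, 0, 2], [-1, 0, 1], [2, -2, 3]].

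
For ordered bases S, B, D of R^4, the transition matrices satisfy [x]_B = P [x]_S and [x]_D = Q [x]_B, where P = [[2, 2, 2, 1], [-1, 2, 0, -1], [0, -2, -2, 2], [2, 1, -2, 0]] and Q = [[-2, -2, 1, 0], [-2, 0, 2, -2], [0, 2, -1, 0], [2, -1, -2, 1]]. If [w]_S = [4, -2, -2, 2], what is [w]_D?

[28, 0, -32, 0]

Composing the changes, [w]_D = Q P [w]_S.
Q P = [[-2, -10, -6, 2], [-8, -10, -4, 2], [-2, 6, 2, -4], [7, 7, 6, -1]]; applying this to [4, -2, -2, 2] gives [28, 0, -32, 0].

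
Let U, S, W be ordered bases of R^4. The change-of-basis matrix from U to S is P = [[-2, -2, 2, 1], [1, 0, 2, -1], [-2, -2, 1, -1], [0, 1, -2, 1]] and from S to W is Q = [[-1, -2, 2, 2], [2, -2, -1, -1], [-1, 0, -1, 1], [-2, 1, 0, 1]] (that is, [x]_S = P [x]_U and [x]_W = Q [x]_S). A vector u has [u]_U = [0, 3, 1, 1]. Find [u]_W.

[-7, -4, 11, 9]

Composing the changes, [u]_W = Q P [u]_U.
Q P = [[-4, 0, -8, 1], [-4, -3, 1, 4], [4, 5, -5, 1], [5, 5, -4, -2]]; applying this to [0, 3, 1, 1] gives [-7, -4, 11, 9].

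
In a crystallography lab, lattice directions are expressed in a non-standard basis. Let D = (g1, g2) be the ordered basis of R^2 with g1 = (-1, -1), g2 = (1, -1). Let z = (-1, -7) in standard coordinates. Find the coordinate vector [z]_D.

Write z = c_1 g1 + c_2 g2 and solve for the c_i.
System: -c_1 + c_2 = -1, -c_1 - c_2 = -7; solving gives c_1 = 4, c_2 = 3.
Check: 4g1 + 3g2 = (-1, -7).

(4, 3)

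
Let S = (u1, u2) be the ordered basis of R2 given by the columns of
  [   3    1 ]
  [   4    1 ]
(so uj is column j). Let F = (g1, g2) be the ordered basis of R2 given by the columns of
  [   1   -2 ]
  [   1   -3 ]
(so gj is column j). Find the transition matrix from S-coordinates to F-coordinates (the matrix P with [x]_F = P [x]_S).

Take x = uj: its S-coordinates are the j-th standard unit vector, so P e_j — column j of P — equals [uj]_F.
u1 = g1 - g2, giving column 1 = [1, -1]; repeating for each j gives P = [[1, 1], [-1, 0]].

[[1, 1], [-1, 0]]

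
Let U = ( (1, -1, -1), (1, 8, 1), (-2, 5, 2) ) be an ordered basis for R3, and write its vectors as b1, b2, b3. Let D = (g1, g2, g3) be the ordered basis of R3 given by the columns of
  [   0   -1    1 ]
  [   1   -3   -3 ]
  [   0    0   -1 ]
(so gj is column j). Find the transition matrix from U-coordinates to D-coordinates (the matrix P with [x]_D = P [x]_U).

Take x = bj: its U-coordinates are the j-th standard unit vector, so P e_j — column j of P — equals [bj]_D.
b1 = 2g1 + 0·g2 + g3, giving column 1 = (2, 0, 1); repeating for each j gives P = [[2, -1, -1], [0, -2, 0], [1, -1, -2]].

[[2, -1, -1], [0, -2, 0], [1, -1, -2]]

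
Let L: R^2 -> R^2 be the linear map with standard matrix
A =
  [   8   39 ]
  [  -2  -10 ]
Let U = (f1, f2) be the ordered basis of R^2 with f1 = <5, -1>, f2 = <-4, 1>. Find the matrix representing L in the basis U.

[[1, -1], [1, -3]]

Let P have columns f1, f2. Then [L]_U = P^(-1) A P.
Here det P = 1, so P^(-1) is integer; computing A P first and then P^(-1)(A P) gives [[1, -1], [1, -3]].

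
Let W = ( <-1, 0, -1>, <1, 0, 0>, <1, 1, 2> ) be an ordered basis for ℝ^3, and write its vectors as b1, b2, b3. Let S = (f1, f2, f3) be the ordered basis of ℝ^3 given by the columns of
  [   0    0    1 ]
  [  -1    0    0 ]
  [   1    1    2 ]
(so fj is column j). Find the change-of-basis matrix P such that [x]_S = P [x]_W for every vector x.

Take x = bj: its W-coordinates are the j-th standard unit vector, so P e_j — column j of P — equals [bj]_S.
b1 = 0·f1 + f2 - f3, giving column 1 = <0, 1, -1>; repeating for each j gives P = [[0, 0, -1], [1, -2, 1], [-1, 1, 1]].

[[0, 0, -1], [1, -2, 1], [-1, 1, 1]]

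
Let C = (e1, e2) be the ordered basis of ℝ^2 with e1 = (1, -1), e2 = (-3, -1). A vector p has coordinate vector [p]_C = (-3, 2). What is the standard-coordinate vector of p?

By definition p = -3e1 + 2e2.
Summing componentwise gives (-9, 1).

(-9, 1)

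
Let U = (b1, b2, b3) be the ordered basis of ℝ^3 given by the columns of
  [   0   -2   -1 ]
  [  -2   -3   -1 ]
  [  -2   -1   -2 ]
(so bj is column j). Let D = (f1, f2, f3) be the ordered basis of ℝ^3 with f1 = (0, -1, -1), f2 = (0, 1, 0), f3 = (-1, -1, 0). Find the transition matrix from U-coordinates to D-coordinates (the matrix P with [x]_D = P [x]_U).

[[2, 1, 2], [0, 0, 2], [0, 2, 1]]

Column j of P is [bj]_D, since P maps U-coordinates to D-coordinates.
Expressing b1 in D: b1 = 2f1 + 0·f2 + 0·f3, so column 1 of P is (2, 0, 0).
Doing the same for each bj gives P = [[2, 1, 2], [0, 0, 2], [0, 2, 1]].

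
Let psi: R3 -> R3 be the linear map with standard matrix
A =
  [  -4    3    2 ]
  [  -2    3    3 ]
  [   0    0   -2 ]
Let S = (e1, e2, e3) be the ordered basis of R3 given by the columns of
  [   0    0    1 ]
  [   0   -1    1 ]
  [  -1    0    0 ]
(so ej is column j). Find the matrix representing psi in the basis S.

Let P have columns e1, ..., e3. Then [psi]_S = P^(-1) A P.
Here det P = -1, so P^(-1) is integer; computing A P first and then P^(-1)(A P) gives [[-2, 0, 0], [1, 0, -2], [-2, -3, -1]].

[[-2, 0, 0], [1, 0, -2], [-2, -3, -1]]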